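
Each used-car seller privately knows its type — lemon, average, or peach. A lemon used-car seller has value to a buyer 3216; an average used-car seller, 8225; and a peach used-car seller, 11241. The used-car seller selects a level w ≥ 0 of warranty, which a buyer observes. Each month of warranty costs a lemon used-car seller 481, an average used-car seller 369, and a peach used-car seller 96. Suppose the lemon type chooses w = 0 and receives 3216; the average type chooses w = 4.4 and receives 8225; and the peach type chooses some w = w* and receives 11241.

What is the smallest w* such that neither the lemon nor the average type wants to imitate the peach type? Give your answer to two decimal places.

Lemon type (on-path payoff 3216) won't mimic when 3216 ≥ 11241 − 481·w*, i.e. w* ≥ 16.68.
Average type (on-path payoff 8225 − 369×4.4 = 6601.4) won't mimic when 6601.4 ≥ 11241 − 369·w*, i.e. w* ≥ 12.57.
Both must hold, so w* = max(16.68, 12.57) = 16.68. The lemon type's constraint binds.

16.68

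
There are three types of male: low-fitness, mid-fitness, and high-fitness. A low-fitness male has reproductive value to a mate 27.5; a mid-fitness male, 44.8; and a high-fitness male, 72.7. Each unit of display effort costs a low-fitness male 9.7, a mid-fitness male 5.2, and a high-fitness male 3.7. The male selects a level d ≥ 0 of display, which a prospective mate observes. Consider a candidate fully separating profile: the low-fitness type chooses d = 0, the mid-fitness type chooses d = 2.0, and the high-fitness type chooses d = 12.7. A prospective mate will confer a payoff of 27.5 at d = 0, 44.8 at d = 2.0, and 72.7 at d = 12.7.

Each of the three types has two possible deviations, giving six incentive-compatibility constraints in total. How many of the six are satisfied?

Mid-fitness (own payoff 44.8 − 5.2×2.0 = 34.4): to d=0 gives 27.5 → no gain ✓; to d=12.7 gives 72.7 − 5.2×12.7 = 6.66 → no gain ✓.
High-fitness (own payoff 72.7 − 3.7×12.7 = 25.71): to d=0 gives 27.5 → profitable ✗; to d=2.0 gives 44.8 − 3.7×2.0 = 37.4 → profitable ✗.
Low-fitness (own payoff 27.5): to d=2.0 gives 44.8 − 9.7×2.0 = 25.4 → no gain ✓; to d=12.7 gives 72.7 − 9.7×12.7 = -50.49 → no gain ✓.
4 of the 6 constraints hold; not an equilibrium.

4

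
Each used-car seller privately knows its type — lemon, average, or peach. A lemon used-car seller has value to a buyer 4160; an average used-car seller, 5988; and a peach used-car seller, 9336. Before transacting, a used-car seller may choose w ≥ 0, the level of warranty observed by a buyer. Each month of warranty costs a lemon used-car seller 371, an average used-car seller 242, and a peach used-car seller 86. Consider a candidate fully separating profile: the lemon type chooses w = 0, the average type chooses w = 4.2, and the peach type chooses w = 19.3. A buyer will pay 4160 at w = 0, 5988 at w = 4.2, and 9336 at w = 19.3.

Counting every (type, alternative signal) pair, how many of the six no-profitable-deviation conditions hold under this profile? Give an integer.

Lemon (own payoff 4160): to w=4.2 gives 5988 − 371×4.2 = 4429.8 → profitable ✗; to w=19.3 gives 9336 − 371×19.3 = 2175.7 → no gain ✓.
Average (own payoff 5988 − 242×4.2 = 4971.6): to w=0 gives 4160 → no gain ✓; to w=19.3 gives 9336 − 242×19.3 = 4665.4 → no gain ✓.
Peach (own payoff 9336 − 86×19.3 = 7676.2): to w=0 gives 4160 → no gain ✓; to w=4.2 gives 5988 − 86×4.2 = 5626.8 → no gain ✓.
5 of the 6 constraints hold; not an equilibrium.

5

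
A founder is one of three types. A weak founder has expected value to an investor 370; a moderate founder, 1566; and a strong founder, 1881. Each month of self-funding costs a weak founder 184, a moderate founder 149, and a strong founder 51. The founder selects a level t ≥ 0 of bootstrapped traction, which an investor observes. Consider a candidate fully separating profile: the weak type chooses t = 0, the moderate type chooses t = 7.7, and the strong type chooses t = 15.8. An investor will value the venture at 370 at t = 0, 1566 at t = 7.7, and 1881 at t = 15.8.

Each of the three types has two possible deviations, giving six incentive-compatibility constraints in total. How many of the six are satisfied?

5

Weak (own payoff 370): to t=7.7 gives 1566 − 184×7.7 = 149.2 → no gain ✓; to t=15.8 gives 1881 − 184×15.8 = -1026.2 → no gain ✓.
Strong (own payoff 1881 − 51×15.8 = 1075.2): to t=0 gives 370 → no gain ✓; to t=7.7 gives 1566 − 51×7.7 = 1173.3 → profitable ✗.
Moderate (own payoff 1566 − 149×7.7 = 418.7): to t=0 gives 370 → no gain ✓; to t=15.8 gives 1881 − 149×15.8 = -473.2 → no gain ✓.
5 of the 6 constraints hold; not an equilibrium.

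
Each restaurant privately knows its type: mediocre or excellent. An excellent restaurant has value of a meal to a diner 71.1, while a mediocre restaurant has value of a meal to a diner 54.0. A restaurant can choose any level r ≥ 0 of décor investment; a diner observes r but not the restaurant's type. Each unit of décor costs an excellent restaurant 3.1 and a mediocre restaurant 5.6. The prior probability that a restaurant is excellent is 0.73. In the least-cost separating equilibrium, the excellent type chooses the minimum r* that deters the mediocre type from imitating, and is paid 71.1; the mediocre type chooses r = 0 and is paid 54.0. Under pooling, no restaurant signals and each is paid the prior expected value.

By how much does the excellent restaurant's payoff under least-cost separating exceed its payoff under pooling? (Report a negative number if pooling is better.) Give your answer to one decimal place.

Least-cost separating signal: r* solves 54.0 = 71.1 − 5.6·r*, so r* = (71.1 − 54.0)/5.6 ≈ 3.0536.
Excellent type's separating payoff: 71.1 − 3.1 × r* = 71.1 − 3.1 × (71.1 − 54.0)/5.6 = 71.1 − 53.01/5.6 ≈ 61.634.
Pooling payoff: 0.73 × 71.1 + 0.27 × 54.0 = 66.483.
Difference: 61.634 − 66.483 = -4.849, i.e. -4.8 to one decimal place.
The excellent type would prefer the pooling outcome.

-4.8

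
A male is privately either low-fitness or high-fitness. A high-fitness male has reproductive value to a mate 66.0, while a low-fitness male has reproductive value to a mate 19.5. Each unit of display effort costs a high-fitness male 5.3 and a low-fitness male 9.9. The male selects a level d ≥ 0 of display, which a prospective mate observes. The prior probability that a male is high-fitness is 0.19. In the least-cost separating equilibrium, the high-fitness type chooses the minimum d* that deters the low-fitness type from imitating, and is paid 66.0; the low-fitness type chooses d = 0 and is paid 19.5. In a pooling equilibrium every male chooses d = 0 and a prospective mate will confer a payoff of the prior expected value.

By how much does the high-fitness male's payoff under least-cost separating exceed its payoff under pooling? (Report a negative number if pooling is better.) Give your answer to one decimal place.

12.8

Least-cost separating signal: d* solves 19.5 = 66.0 − 9.9·d*, so d* = (66.0 − 19.5)/9.9 ≈ 4.6970.
High-fitness type's separating payoff: 66.0 − 5.3 × d* = 66.0 − 5.3 × (66.0 − 19.5)/9.9 = 66.0 − 246.45/9.9 ≈ 41.106.
Pooling payoff: 0.19 × 66.0 + 0.81 × 19.5 = 28.335.
Difference: 41.106 − 28.335 = 12.771, i.e. 12.8 to one decimal place.
The high-fitness type prefers to separate.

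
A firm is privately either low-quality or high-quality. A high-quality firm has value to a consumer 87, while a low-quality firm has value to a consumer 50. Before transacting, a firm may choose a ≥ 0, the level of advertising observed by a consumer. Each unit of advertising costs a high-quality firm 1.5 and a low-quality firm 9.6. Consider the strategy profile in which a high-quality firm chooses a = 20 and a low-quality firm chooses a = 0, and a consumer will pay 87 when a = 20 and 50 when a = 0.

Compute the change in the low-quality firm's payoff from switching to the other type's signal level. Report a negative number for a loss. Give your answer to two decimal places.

-155.00

Playing a = 0 the low-quality firm receives 50.
Deviating to a = 20 brings payment 87 at cost 9.6 × 20 = 192, netting -105.
Gain from deviating: -105 − 50 = -155.00.
The gain is negative, so the low-quality type's incentive-compatibility constraint is satisfied.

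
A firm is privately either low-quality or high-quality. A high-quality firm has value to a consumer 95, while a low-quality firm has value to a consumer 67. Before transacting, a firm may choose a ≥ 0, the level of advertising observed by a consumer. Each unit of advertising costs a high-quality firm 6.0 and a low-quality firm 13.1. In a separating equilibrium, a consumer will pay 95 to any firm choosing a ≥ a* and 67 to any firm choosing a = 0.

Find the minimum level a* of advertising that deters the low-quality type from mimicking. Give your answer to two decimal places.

A low-quality firm choosing a = 0 receives 67.
Imitating at a* instead would pay 95 at cost 13.1·a*, netting 95 − 13.1·a*.
Indifference: 67 = 95 − 13.1·a*, so a* = (95 − 67) / 13.1 ≈ 2.14.
At a* the low-quality type's incentive constraint just binds; the high-quality type strictly prefers a* since its per-unit cost is lower.

2.14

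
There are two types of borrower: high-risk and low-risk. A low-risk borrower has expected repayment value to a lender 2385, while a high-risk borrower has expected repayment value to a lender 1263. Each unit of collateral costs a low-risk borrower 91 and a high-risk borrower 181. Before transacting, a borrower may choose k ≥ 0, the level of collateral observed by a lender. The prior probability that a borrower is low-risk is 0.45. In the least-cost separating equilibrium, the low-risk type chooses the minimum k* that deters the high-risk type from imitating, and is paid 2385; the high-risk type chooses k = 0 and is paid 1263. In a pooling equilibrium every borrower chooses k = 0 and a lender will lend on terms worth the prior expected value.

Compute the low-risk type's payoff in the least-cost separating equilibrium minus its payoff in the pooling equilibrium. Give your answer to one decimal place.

Least-cost separating signal: k* solves 1263 = 2385 − 181·k*, so k* = (2385 − 1263)/181 ≈ 6.1989.
Low-risk type's separating payoff: 2385 − 91 × k* = 2385 − 91 × (2385 − 1263)/181 = 2385 − 102102/181 ≈ 1820.901.
Pooling payoff: 0.45 × 2385 + 0.55 × 1263 = 1767.9.
Difference: 1820.901 − 1767.9 = 53.001, i.e. 53.0 to one decimal place.
The low-risk type prefers to separate.

53.0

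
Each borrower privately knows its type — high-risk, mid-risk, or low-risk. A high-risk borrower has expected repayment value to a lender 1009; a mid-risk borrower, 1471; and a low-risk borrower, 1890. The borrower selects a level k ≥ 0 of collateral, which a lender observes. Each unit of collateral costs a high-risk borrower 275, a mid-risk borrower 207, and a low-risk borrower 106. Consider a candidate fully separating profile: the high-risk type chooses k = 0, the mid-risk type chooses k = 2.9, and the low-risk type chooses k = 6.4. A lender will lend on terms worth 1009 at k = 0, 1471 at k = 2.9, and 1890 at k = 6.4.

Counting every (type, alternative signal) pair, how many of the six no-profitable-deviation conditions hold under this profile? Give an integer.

High-risk (own payoff 1009): to k=2.9 gives 1471 − 275×2.9 = 673.5 → no gain ✓; to k=6.4 gives 1890 − 275×6.4 = 130 → no gain ✓.
Low-risk (own payoff 1890 − 106×6.4 = 1211.6): to k=0 gives 1009 → no gain ✓; to k=2.9 gives 1471 − 106×2.9 = 1163.6 → no gain ✓.
Mid-risk (own payoff 1471 − 207×2.9 = 870.7): to k=0 gives 1009 → profitable ✗; to k=6.4 gives 1890 − 207×6.4 = 565.2 → no gain ✓.
5 of the 6 constraints hold; not an equilibrium.

5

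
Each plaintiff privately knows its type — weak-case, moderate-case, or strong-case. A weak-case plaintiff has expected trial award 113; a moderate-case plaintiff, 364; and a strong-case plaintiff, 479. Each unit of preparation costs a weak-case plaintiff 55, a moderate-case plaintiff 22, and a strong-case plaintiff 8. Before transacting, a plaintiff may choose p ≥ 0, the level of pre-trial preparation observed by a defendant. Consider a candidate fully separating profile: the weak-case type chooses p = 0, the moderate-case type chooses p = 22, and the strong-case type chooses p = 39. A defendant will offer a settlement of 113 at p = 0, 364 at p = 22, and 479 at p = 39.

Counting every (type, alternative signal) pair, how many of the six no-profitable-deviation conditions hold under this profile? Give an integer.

4

Moderate-case (own payoff 364 − 22×22 = -120): to p=0 gives 113 → profitable ✗; to p=39 gives 479 − 22×39 = -379 → no gain ✓.
Strong-case (own payoff 479 − 8×39 = 167): to p=0 gives 113 → no gain ✓; to p=22 gives 364 − 8×22 = 188 → profitable ✗.
Weak-case (own payoff 113): to p=22 gives 364 − 55×22 = -846 → no gain ✓; to p=39 gives 479 − 55×39 = -1666 → no gain ✓.
4 of the 6 constraints hold; not an equilibrium.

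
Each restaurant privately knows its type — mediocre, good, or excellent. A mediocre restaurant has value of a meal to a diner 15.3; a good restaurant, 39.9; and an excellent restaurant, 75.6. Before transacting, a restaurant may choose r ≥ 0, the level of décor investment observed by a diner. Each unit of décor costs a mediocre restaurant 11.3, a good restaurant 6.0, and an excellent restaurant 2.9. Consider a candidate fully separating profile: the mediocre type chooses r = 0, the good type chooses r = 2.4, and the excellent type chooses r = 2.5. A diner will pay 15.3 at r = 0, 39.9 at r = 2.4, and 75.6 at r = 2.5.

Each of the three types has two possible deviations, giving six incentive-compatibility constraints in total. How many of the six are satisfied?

4

Excellent (own payoff 75.6 − 2.9×2.5 = 68.35): to r=0 gives 15.3 → no gain ✓; to r=2.4 gives 39.9 − 2.9×2.4 = 32.94 → no gain ✓.
Good (own payoff 39.9 − 6.0×2.4 = 25.5): to r=0 gives 15.3 → no gain ✓; to r=2.5 gives 75.6 − 6.0×2.5 = 60.6 → profitable ✗.
Mediocre (own payoff 15.3): to r=2.4 gives 39.9 − 11.3×2.4 = 12.78 → no gain ✓; to r=2.5 gives 75.6 − 11.3×2.5 = 47.35 → profitable ✗.
4 of the 6 constraints hold; not an equilibrium.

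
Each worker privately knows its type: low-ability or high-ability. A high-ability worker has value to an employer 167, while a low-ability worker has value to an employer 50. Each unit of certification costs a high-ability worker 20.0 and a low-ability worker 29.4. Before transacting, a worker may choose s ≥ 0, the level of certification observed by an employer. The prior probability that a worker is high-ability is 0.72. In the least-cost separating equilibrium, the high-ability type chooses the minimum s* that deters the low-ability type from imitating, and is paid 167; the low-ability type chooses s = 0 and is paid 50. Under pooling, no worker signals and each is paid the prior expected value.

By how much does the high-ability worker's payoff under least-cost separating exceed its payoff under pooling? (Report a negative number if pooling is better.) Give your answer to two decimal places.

-46.83

Least-cost separating signal: s* solves 50 = 167 − 29.4·s*, so s* = (167 − 50)/29.4 ≈ 3.9796.
High-ability type's separating payoff: 167 − 20.0 × s* = 167 − 20.0 × (167 − 50)/29.4 = 167 − 2340/29.4 ≈ 87.4082.
Pooling payoff: 0.72 × 167 + 0.28 × 50 = 134.24.
Difference: 87.4082 − 134.24 = -46.8318, i.e. -46.83 to two decimal places.
The high-ability type would prefer the pooling outcome.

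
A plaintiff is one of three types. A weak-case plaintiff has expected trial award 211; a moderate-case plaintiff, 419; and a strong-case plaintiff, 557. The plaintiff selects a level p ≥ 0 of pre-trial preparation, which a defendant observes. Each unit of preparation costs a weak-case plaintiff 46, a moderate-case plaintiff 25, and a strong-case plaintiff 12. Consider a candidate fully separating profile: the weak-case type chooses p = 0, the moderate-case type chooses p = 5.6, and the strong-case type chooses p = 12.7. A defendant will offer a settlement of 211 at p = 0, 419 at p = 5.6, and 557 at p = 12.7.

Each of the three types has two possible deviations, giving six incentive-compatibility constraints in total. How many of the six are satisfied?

6

Weak-case (own payoff 211): to p=5.6 gives 419 − 46×5.6 = 161.4 → no gain ✓; to p=12.7 gives 557 − 46×12.7 = -27.2 → no gain ✓.
Strong-case (own payoff 557 − 12×12.7 = 404.6): to p=0 gives 211 → no gain ✓; to p=5.6 gives 419 − 12×5.6 = 351.8 → no gain ✓.
Moderate-case (own payoff 419 − 25×5.6 = 279): to p=0 gives 211 → no gain ✓; to p=12.7 gives 557 − 25×12.7 = 239.5 → no gain ✓.
6 of the 6 constraints hold; this profile is a separating equilibrium.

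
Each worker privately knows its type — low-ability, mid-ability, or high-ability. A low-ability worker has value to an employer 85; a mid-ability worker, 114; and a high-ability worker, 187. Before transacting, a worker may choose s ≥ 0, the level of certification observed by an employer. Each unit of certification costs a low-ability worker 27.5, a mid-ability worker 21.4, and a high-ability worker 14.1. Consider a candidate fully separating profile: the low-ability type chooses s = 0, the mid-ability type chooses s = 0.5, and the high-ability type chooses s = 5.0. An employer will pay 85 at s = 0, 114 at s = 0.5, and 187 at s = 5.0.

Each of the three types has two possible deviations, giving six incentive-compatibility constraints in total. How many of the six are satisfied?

High-ability (own payoff 187 − 14.1×5.0 = 116.5): to s=0 gives 85 → no gain ✓; to s=0.5 gives 114 − 14.1×0.5 = 106.95 → no gain ✓.
Mid-ability (own payoff 114 − 21.4×0.5 = 103.3): to s=0 gives 85 → no gain ✓; to s=5.0 gives 187 − 21.4×5.0 = 80 → no gain ✓.
Low-ability (own payoff 85): to s=0.5 gives 114 − 27.5×0.5 = 100.25 → profitable ✗; to s=5.0 gives 187 − 27.5×5.0 = 49.5 → no gain ✓.
5 of the 6 constraints hold; not an equilibrium.

5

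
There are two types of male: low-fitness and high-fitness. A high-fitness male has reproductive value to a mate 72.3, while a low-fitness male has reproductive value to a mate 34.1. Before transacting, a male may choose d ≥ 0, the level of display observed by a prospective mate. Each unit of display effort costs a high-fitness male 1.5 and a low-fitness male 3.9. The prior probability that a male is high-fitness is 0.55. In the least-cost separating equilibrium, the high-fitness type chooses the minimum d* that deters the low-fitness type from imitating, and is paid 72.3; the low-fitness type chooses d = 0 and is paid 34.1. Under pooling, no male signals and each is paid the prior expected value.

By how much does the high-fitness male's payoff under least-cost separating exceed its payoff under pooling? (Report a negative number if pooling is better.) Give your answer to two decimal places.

2.50

Least-cost separating signal: d* solves 34.1 = 72.3 − 3.9·d*, so d* = (72.3 − 34.1)/3.9 ≈ 9.7949.
High-fitness type's separating payoff: 72.3 − 1.5 × d* = 72.3 − 1.5 × (72.3 − 34.1)/3.9 = 72.3 − 57.3/3.9 ≈ 57.6077.
Pooling payoff: 0.55 × 72.3 + 0.45 × 34.1 = 55.11.
Difference: 57.6077 − 55.11 = 2.4977, i.e. 2.50 to two decimal places.
The high-fitness type prefers to separate.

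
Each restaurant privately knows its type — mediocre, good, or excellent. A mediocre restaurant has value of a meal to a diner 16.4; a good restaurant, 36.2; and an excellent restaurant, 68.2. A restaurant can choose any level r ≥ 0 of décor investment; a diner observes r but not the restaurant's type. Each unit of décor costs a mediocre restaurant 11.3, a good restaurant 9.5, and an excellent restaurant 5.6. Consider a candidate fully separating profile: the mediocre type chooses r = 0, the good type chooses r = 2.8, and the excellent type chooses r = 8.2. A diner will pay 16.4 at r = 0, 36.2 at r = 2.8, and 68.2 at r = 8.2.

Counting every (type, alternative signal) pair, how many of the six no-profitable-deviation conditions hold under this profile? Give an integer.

Excellent (own payoff 68.2 − 5.6×8.2 = 22.28): to r=0 gives 16.4 → no gain ✓; to r=2.8 gives 36.2 − 5.6×2.8 = 20.52 → no gain ✓.
Good (own payoff 36.2 − 9.5×2.8 = 9.6): to r=0 gives 16.4 → profitable ✗; to r=8.2 gives 68.2 − 9.5×8.2 = -9.7 → no gain ✓.
Mediocre (own payoff 16.4): to r=2.8 gives 36.2 − 11.3×2.8 = 4.56 → no gain ✓; to r=8.2 gives 68.2 − 11.3×8.2 = -24.46 → no gain ✓.
5 of the 6 constraints hold; not an equilibrium.

5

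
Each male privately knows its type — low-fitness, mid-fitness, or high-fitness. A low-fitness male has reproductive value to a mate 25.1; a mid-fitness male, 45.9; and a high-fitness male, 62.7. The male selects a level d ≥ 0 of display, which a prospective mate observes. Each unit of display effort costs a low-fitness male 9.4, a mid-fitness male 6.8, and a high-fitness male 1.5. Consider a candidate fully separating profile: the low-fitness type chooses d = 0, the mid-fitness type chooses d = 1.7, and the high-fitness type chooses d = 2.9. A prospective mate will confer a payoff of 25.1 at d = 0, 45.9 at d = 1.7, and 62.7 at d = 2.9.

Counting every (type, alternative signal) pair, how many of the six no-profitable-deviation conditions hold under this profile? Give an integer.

Mid-fitness (own payoff 45.9 − 6.8×1.7 = 34.34): to d=0 gives 25.1 → no gain ✓; to d=2.9 gives 62.7 − 6.8×2.9 = 42.98 → profitable ✗.
High-fitness (own payoff 62.7 − 1.5×2.9 = 58.35): to d=0 gives 25.1 → no gain ✓; to d=1.7 gives 45.9 − 1.5×1.7 = 43.35 → no gain ✓.
Low-fitness (own payoff 25.1): to d=1.7 gives 45.9 − 9.4×1.7 = 29.92 → profitable ✗; to d=2.9 gives 62.7 − 9.4×2.9 = 35.44 → profitable ✗.
3 of the 6 constraints hold; not an equilibrium.

3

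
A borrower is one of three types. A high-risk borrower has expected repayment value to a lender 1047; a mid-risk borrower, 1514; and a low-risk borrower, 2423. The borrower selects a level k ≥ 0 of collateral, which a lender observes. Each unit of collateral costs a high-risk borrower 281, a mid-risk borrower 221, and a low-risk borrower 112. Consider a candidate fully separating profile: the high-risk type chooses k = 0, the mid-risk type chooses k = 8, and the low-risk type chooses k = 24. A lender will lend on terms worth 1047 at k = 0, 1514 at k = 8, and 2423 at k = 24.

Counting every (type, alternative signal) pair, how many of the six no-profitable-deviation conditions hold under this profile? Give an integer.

3

Low-risk (own payoff 2423 − 112×24 = -265): to k=0 gives 1047 → profitable ✗; to k=8 gives 1514 − 112×8 = 618 → profitable ✗.
Mid-risk (own payoff 1514 − 221×8 = -254): to k=0 gives 1047 → profitable ✗; to k=24 gives 2423 − 221×24 = -2881 → no gain ✓.
High-risk (own payoff 1047): to k=8 gives 1514 − 281×8 = -734 → no gain ✓; to k=24 gives 2423 − 281×24 = -4321 → no gain ✓.
3 of the 6 constraints hold; not an equilibrium.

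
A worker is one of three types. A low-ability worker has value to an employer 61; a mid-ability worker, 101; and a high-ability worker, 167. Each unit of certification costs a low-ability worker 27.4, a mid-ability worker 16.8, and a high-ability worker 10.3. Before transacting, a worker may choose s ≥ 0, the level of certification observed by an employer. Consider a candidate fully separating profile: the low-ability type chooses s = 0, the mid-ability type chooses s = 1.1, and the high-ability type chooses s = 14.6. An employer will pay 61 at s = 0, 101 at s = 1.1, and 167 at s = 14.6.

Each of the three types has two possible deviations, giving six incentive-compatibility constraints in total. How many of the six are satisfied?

3

Low-ability (own payoff 61): to s=1.1 gives 101 − 27.4×1.1 = 70.86 → profitable ✗; to s=14.6 gives 167 − 27.4×14.6 = -233.04 → no gain ✓.
Mid-ability (own payoff 101 − 16.8×1.1 = 82.52): to s=0 gives 61 → no gain ✓; to s=14.6 gives 167 − 16.8×14.6 = -78.28 → no gain ✓.
High-ability (own payoff 167 − 10.3×14.6 = 16.62): to s=0 gives 61 → profitable ✗; to s=1.1 gives 101 − 10.3×1.1 = 89.67 → profitable ✗.
3 of the 6 constraints hold; not an equilibrium.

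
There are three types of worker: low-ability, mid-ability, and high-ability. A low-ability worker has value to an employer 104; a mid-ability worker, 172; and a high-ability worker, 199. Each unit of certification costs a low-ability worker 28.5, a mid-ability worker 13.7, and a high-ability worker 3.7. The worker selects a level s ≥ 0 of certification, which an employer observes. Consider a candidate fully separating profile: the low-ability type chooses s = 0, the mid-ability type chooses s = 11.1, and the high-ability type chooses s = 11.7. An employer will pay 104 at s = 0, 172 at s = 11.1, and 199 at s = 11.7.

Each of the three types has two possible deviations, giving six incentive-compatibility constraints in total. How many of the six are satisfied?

4

Low-ability (own payoff 104): to s=11.1 gives 172 − 28.5×11.1 = -144.35 → no gain ✓; to s=11.7 gives 199 − 28.5×11.7 = -134.45 → no gain ✓.
High-ability (own payoff 199 − 3.7×11.7 = 155.71): to s=0 gives 104 → no gain ✓; to s=11.1 gives 172 − 3.7×11.1 = 130.93 → no gain ✓.
Mid-ability (own payoff 172 − 13.7×11.1 = 19.93): to s=0 gives 104 → profitable ✗; to s=11.7 gives 199 − 13.7×11.7 = 38.71 → profitable ✗.
4 of the 6 constraints hold; not an equilibrium.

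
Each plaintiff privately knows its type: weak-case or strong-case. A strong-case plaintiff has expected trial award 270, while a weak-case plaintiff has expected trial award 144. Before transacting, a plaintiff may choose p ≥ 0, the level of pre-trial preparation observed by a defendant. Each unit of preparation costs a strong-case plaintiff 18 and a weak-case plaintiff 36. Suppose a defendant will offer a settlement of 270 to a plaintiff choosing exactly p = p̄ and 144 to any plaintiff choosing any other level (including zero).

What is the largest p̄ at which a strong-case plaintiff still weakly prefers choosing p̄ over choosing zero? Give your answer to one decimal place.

7.0

Choosing p̄ yields the strong-case type 270 − 18·p̄; choosing zero yields 144.
The strong-case type is indifferent at 270 − 18·p̄ = 144, i.e. p̄ = (270 − 144) / 18 = 7.0.
For any p̄ above 7.0 the strong-case type would rather pool at zero, so separation collapses.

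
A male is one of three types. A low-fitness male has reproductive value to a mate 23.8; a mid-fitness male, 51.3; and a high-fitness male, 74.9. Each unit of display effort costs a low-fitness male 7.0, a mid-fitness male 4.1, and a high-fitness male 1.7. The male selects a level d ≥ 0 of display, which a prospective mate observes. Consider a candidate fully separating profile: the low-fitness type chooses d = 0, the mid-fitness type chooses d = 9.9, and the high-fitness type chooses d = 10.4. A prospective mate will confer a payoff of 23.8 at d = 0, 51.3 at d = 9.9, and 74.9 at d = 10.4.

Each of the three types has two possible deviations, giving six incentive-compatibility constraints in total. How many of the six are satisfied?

Low-fitness (own payoff 23.8): to d=9.9 gives 51.3 − 7.0×9.9 = -18 → no gain ✓; to d=10.4 gives 74.9 − 7.0×10.4 = 2.1 → no gain ✓.
High-fitness (own payoff 74.9 − 1.7×10.4 = 57.22): to d=0 gives 23.8 → no gain ✓; to d=9.9 gives 51.3 − 1.7×9.9 = 34.47 → no gain ✓.
Mid-fitness (own payoff 51.3 − 4.1×9.9 = 10.71): to d=0 gives 23.8 → profitable ✗; to d=10.4 gives 74.9 − 4.1×10.4 = 32.26 → profitable ✗.
4 of the 6 constraints hold; not an equilibrium.

4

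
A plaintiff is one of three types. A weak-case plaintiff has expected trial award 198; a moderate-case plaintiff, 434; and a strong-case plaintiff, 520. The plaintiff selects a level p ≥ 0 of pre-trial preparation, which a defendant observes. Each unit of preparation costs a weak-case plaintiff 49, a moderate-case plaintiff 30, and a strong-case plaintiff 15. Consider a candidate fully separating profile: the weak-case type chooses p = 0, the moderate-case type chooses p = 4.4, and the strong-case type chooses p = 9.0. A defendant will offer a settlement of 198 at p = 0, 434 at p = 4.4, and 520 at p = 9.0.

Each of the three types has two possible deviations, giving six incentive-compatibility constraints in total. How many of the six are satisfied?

5

Strong-case (own payoff 520 − 15×9.0 = 385): to p=0 gives 198 → no gain ✓; to p=4.4 gives 434 − 15×4.4 = 368 → no gain ✓.
Moderate-case (own payoff 434 − 30×4.4 = 302): to p=0 gives 198 → no gain ✓; to p=9.0 gives 520 − 30×9.0 = 250 → no gain ✓.
Weak-case (own payoff 198): to p=4.4 gives 434 − 49×4.4 = 218.4 → profitable ✗; to p=9.0 gives 520 − 49×9.0 = 79 → no gain ✓.
5 of the 6 constraints hold; not an equilibrium.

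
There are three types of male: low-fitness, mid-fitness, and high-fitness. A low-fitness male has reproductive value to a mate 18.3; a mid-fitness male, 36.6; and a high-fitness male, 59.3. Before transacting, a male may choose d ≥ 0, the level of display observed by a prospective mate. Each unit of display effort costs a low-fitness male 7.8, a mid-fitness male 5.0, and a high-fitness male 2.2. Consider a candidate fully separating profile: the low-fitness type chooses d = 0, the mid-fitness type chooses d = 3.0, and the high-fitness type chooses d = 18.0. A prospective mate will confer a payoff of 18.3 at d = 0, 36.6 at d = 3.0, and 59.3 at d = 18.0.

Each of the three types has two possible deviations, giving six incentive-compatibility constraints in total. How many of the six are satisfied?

Low-fitness (own payoff 18.3): to d=3.0 gives 36.6 − 7.8×3.0 = 13.2 → no gain ✓; to d=18.0 gives 59.3 − 7.8×18.0 = -81.1 → no gain ✓.
Mid-fitness (own payoff 36.6 − 5.0×3.0 = 21.6): to d=0 gives 18.3 → no gain ✓; to d=18.0 gives 59.3 − 5.0×18.0 = -30.7 → no gain ✓.
High-fitness (own payoff 59.3 − 2.2×18.0 = 19.7): to d=0 gives 18.3 → no gain ✓; to d=3.0 gives 36.6 − 2.2×3.0 = 30 → profitable ✗.
5 of the 6 constraints hold; not an equilibrium.

5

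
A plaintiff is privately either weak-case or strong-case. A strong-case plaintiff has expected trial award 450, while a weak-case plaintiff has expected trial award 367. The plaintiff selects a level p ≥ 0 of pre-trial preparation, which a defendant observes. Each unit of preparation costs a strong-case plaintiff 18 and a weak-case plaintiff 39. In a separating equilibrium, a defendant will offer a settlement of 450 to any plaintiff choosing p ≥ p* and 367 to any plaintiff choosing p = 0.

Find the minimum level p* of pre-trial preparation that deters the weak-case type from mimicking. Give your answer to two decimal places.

2.13

A weak-case plaintiff choosing p = 0 receives 367.
Imitating at p* instead would pay 450 at cost 39·p*, netting 450 − 39·p*.
Indifference: 367 = 450 − 39·p*, so p* = (450 − 367) / 39 ≈ 2.13.
At p* the weak-case type's incentive constraint just binds; the strong-case type strictly prefers p* since its per-unit cost is lower.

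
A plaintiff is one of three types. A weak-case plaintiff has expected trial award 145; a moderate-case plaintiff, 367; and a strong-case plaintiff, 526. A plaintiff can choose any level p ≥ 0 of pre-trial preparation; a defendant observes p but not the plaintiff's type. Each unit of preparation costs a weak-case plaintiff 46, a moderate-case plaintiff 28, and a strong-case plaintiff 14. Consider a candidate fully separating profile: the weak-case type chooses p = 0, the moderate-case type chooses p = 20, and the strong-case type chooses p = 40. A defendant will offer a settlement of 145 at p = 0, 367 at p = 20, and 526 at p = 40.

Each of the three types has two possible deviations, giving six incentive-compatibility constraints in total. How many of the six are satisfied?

3

Strong-case (own payoff 526 − 14×40 = -34): to p=0 gives 145 → profitable ✗; to p=20 gives 367 − 14×20 = 87 → profitable ✗.
Weak-case (own payoff 145): to p=20 gives 367 − 46×20 = -553 → no gain ✓; to p=40 gives 526 − 46×40 = -1314 → no gain ✓.
Moderate-case (own payoff 367 − 28×20 = -193): to p=0 gives 145 → profitable ✗; to p=40 gives 526 − 28×40 = -594 → no gain ✓.
3 of the 6 constraints hold; not an equilibrium.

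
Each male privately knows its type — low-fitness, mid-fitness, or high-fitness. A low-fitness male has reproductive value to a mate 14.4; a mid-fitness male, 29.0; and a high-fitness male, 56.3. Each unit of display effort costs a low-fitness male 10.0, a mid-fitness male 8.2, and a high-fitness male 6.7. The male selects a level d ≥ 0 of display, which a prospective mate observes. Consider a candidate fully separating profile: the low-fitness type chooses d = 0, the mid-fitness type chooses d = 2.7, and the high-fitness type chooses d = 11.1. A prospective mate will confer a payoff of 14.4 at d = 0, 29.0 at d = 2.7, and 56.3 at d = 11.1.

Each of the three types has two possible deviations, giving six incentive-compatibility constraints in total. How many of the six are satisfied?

3

High-fitness (own payoff 56.3 − 6.7×11.1 = -18.07): to d=0 gives 14.4 → profitable ✗; to d=2.7 gives 29.0 − 6.7×2.7 = 10.91 → profitable ✗.
Mid-fitness (own payoff 29.0 − 8.2×2.7 = 6.86): to d=0 gives 14.4 → profitable ✗; to d=11.1 gives 56.3 − 8.2×11.1 = -34.72 → no gain ✓.
Low-fitness (own payoff 14.4): to d=2.7 gives 29.0 − 10.0×2.7 = 2 → no gain ✓; to d=11.1 gives 56.3 − 10.0×11.1 = -54.7 → no gain ✓.
3 of the 6 constraints hold; not an equilibrium.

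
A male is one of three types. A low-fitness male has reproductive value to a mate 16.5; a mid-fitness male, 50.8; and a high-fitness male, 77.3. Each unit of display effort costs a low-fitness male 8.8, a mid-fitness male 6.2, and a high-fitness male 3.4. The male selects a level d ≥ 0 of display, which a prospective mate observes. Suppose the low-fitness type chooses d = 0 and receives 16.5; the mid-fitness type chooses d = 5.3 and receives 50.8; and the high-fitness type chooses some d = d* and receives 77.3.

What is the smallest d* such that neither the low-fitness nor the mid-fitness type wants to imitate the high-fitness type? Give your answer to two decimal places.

9.57

Low-fitness type (on-path payoff 16.5) won't mimic when 16.5 ≥ 77.3 − 8.8·d*, i.e. d* ≥ 6.91.
Mid-fitness type (on-path payoff 50.8 − 6.2×5.3 = 17.94) won't mimic when 17.94 ≥ 77.3 − 6.2·d*, i.e. d* ≥ 9.57.
Both must hold, so d* = max(6.91, 9.57) = 9.57. The mid-fitness type's constraint binds.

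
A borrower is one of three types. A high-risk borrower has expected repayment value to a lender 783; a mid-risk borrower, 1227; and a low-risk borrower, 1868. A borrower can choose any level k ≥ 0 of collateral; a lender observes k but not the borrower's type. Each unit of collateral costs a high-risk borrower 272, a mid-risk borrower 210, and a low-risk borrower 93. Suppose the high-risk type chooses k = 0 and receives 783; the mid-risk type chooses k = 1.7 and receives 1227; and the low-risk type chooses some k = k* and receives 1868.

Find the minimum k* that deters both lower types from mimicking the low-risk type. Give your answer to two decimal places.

High-risk type (on-path payoff 783) won't mimic when 783 ≥ 1868 − 272·k*, i.e. k* ≥ 3.99.
Mid-risk type (on-path payoff 1227 − 210×1.7 = 870) won't mimic when 870 ≥ 1868 − 210·k*, i.e. k* ≥ 4.75.
Both must hold, so k* = max(3.99, 4.75) = 4.75. The mid-risk type's constraint binds.

4.75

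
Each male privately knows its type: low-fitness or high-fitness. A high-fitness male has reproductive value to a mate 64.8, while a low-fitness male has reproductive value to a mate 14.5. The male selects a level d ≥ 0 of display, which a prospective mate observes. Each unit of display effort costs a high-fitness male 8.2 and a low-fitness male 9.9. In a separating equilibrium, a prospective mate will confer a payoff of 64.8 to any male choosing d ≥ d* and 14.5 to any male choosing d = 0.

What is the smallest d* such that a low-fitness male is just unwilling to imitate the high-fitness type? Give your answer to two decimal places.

A low-fitness male choosing d = 0 receives 14.5.
Imitating at d* instead would pay 64.8 at cost 9.9·d*, netting 64.8 − 9.9·d*.
Indifference: 14.5 = 64.8 − 9.9·d*, so d* = (64.8 − 14.5) / 9.9 ≈ 5.08.
This is the low-fitness type's binding incentive-compatibility constraint; any d ≥ 5.08 sustains separation on that side.

5.08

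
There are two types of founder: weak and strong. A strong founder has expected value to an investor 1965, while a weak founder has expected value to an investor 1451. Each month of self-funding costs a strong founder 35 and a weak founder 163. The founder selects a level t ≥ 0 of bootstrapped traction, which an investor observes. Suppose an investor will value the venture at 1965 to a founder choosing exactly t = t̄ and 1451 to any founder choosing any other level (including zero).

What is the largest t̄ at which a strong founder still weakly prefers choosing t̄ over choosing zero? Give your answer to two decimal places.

Choosing t̄ yields the strong type 1965 − 35·t̄; choosing zero yields 1451.
The strong type is indifferent at 1965 − 35·t̄ = 1451, i.e. t̄ = (1965 − 1451) / 35 ≈ 14.69.
For any t̄ above 14.69 the strong type would rather pool at zero, so separation collapses.

14.69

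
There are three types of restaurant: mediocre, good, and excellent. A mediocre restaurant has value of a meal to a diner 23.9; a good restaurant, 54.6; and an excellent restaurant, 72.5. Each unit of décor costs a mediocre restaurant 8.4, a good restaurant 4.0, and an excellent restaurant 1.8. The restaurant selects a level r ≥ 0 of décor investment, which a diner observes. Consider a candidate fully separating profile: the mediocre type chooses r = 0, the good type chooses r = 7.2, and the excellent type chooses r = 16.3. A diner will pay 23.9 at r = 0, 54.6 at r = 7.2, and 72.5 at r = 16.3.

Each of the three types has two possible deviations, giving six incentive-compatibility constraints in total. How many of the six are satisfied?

6

Mediocre (own payoff 23.9): to r=7.2 gives 54.6 − 8.4×7.2 = -5.88 → no gain ✓; to r=16.3 gives 72.5 − 8.4×16.3 = -64.42 → no gain ✓.
Excellent (own payoff 72.5 − 1.8×16.3 = 43.16): to r=0 gives 23.9 → no gain ✓; to r=7.2 gives 54.6 − 1.8×7.2 = 41.64 → no gain ✓.
Good (own payoff 54.6 − 4.0×7.2 = 25.8): to r=0 gives 23.9 → no gain ✓; to r=16.3 gives 72.5 − 4.0×16.3 = 7.3 → no gain ✓.
6 of the 6 constraints hold; this profile is a separating equilibrium.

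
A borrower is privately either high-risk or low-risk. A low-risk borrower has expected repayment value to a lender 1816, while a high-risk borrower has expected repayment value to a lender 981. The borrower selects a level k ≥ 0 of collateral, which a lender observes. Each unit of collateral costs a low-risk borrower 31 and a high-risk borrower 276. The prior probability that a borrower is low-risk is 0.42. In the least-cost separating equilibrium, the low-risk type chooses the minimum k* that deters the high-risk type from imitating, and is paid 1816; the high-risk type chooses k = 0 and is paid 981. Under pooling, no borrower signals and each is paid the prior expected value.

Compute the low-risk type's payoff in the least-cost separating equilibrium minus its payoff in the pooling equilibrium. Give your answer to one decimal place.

Least-cost separating signal: k* solves 981 = 1816 − 276·k*, so k* = (1816 − 981)/276 ≈ 3.0254.
Low-risk type's separating payoff: 1816 − 31 × k* = 1816 − 31 × (1816 − 981)/276 = 1816 − 25885/276 ≈ 1722.214.
Pooling payoff: 0.42 × 1816 + 0.58 × 981 = 1331.7.
Difference: 1722.214 − 1331.7 = 390.514, i.e. 390.5 to one decimal place.
The low-risk type prefers to separate.

390.5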